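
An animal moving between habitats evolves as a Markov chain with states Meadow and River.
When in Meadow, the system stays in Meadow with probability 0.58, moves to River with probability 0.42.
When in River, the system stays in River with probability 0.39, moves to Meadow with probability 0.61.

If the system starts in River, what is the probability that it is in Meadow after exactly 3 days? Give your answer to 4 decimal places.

0.5922

Propagate the distribution vector 3 days from River.
After 0 days: (0.0000, 1.0000)
After 1 day: (0.6100, 0.3900)
After 2 days: (0.5917, 0.4083)
After 3 days: (0.5922, 0.4078)
P(in Meadow after 3 days) = 0.5922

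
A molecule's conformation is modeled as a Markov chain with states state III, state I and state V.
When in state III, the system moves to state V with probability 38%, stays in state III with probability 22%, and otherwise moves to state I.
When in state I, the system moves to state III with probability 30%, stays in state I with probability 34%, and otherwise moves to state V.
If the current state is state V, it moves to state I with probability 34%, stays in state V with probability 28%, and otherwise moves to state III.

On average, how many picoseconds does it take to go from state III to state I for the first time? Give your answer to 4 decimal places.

2.6366

Let t(s) be the expected number of picoseconds to first reach state I from state s, with t(state I) = 0. Conditioning on the first picosecond:
t(state III) = 1 + 0.22·t(state III) + 0.38·t(state V)
t(state V) = 1 + 0.38·t(state III) + 0.28·t(state V)
Solving: t(state III) = 2.6366, t(state V) = 2.7804.
Expected picoseconds from state III to state I: 2.6366.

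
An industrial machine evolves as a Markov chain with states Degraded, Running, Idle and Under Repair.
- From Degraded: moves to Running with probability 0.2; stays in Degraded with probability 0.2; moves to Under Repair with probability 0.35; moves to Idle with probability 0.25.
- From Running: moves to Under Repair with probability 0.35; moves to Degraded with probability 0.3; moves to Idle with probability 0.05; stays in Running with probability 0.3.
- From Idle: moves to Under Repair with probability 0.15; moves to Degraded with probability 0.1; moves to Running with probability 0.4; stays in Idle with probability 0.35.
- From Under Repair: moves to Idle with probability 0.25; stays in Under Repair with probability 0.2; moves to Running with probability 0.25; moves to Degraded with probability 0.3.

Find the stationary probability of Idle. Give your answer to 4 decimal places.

Let the stationary distribution be π with π = πP and π_1 + π_2 + π_3 + π_4 = 1.
π_1 = 0.2·π_1 + 0.3·π_2 + 0.1·π_3 + 0.3·π_4
π_2 = 0.2·π_1 + 0.3·π_2 + 0.4·π_3 + 0.25·π_4
π_3 = 0.25·π_1 + 0.05·π_2 + 0.35·π_3 + 0.25·π_4
Solving with the normalization constraint gives π = (0.2337, 0.2847, 0.2145, 0.2670).
So the stationary probability of Idle is 0.2145.

0.2145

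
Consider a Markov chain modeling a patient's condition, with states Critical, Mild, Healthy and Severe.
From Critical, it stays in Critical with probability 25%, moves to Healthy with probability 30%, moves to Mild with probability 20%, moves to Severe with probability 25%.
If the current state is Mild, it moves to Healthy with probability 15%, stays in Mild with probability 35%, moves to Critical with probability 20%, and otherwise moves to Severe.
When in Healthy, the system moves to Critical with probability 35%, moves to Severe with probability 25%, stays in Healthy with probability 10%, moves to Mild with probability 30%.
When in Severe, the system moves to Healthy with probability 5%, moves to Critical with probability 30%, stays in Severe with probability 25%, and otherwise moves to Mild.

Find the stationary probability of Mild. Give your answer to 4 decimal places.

Let the stationary distribution be π with π = πP and π_1 + π_2 + π_3 + π_4 = 1.
π_1 = 0.25·π_1 + 0.2·π_2 + 0.35·π_3 + 0.3·π_4
π_2 = 0.2·π_1 + 0.35·π_2 + 0.3·π_3 + 0.4·π_4
π_3 = 0.3·π_1 + 0.15·π_2 + 0.1·π_3 + 0.05·π_4
Solving with the normalization constraint gives π = (0.2630, 0.3161, 0.1551, 0.2658).
So the stationary probability of Mild is 0.3161.

0.3161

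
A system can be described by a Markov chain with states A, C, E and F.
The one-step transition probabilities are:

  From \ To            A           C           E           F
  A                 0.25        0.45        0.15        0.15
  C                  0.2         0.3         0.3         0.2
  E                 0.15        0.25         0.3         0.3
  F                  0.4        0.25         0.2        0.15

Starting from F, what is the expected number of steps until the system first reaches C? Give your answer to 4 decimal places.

3.2192

Let t(s) be the expected number of steps to first reach C from state s, with t(C) = 0. Conditioning on the first step:
t(A) = 1 + 0.25·t(A) + 0.15·t(E) + 0.15·t(F)
t(E) = 1 + 0.15·t(A) + 0.3·t(E) + 0.3·t(F)
t(F) = 1 + 0.4·t(A) + 0.2·t(E) + 0.15·t(F)
Solving: t(A) = 2.6525, t(E) = 3.3766, t(F) = 3.2192.
Expected steps from F to C: 3.2192.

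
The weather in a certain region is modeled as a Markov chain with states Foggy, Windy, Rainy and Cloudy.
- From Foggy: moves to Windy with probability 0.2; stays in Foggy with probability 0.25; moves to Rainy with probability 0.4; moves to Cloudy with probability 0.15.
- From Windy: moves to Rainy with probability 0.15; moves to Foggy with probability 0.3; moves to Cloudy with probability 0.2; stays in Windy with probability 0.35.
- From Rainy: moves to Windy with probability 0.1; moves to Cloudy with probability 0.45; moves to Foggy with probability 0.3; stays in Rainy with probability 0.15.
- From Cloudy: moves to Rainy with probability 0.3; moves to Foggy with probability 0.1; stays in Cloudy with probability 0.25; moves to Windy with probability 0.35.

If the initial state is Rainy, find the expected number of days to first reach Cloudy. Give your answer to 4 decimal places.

3.1111

Let t(s) be the expected number of days to first reach Cloudy from state s, with t(Cloudy) = 0. Conditioning on the first day:
t(Foggy) = 1 + 0.25·t(Foggy) + 0.2·t(Windy) + 0.4·t(Rainy)
t(Windy) = 1 + 0.3·t(Foggy) + 0.35·t(Windy) + 0.15·t(Rainy)
t(Rainy) = 1 + 0.3·t(Foggy) + 0.1·t(Windy) + 0.15·t(Rainy)
Solving: t(Foggy) = 4.0988, t(Windy) = 4.1481, t(Rainy) = 3.1111.
Expected days from Rainy to Cloudy: 3.1111.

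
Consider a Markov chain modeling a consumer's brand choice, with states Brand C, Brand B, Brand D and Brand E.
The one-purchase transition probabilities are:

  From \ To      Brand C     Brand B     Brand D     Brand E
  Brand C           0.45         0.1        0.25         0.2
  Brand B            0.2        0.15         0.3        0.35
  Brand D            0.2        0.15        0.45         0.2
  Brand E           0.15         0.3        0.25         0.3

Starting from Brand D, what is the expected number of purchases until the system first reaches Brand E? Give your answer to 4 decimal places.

4.5351

Let t(s) be the expected number of purchases to first reach Brand E from state s, with t(Brand E) = 0. Conditioning on the first purchase:
t(Brand C) = 1 + 0.45·t(Brand C) + 0.1·t(Brand B) + 0.25·t(Brand D)
t(Brand B) = 1 + 0.2·t(Brand C) + 0.15·t(Brand B) + 0.3·t(Brand D)
t(Brand D) = 1 + 0.2·t(Brand C) + 0.15·t(Brand B) + 0.45·t(Brand D)
Solving: t(Brand C) = 4.5805, t(Brand B) = 3.8549, t(Brand D) = 4.5351.
Expected purchases from Brand D to Brand E: 4.5351.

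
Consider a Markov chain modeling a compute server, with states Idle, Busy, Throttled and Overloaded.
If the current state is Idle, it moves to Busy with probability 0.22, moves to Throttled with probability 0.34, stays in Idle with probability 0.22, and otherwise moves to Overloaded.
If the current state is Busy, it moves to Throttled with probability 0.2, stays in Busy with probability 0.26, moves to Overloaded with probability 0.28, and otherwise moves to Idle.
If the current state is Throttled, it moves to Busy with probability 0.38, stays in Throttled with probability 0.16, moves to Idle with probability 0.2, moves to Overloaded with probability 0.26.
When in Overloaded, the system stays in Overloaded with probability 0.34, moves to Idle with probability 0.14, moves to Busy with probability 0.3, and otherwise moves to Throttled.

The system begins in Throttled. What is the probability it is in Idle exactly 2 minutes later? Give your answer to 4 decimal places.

0.2112

Propagate the distribution vector 2 minutes from Throttled.
After 0 minutes: (0.0000, 0.0000, 1.0000, 0.0000)
After 1 minute: (0.2000, 0.3800, 0.1600, 0.2600)
After 2 minutes: (0.2112, 0.2816, 0.2268, 0.2804)
P(in Idle after 2 minutes) = 0.2112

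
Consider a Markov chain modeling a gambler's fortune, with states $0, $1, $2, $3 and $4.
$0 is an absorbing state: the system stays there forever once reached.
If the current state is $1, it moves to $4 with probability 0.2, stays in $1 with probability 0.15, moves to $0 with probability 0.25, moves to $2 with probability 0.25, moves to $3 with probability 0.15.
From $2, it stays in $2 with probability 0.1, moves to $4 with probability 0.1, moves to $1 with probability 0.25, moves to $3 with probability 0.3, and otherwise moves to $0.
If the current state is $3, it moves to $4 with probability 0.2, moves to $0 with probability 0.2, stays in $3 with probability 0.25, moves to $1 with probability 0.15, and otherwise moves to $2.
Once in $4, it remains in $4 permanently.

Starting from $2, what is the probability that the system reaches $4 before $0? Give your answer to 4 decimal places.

0.3811

Let h(s) be the probability of absorption at $4 starting from transient state s. Then h($4) = 1 and h($0) = 0. By first-step analysis:
h($1) = 0.25·0 + 0.15·h($1) + 0.25·h($2) + 0.15·h($3) + 0.2·1
h($2) = 0.25·0 + 0.25·h($1) + 0.1·h($2) + 0.3·h($3) + 0.1·1
h($3) = 0.2·0 + 0.15·h($1) + 0.2·h($2) + 0.25·h($3) + 0.2·1
Solving: h($1) = 0.4275, h($2) = 0.3811, h($3) = 0.4538.
Starting from $2, the probability is 0.3811.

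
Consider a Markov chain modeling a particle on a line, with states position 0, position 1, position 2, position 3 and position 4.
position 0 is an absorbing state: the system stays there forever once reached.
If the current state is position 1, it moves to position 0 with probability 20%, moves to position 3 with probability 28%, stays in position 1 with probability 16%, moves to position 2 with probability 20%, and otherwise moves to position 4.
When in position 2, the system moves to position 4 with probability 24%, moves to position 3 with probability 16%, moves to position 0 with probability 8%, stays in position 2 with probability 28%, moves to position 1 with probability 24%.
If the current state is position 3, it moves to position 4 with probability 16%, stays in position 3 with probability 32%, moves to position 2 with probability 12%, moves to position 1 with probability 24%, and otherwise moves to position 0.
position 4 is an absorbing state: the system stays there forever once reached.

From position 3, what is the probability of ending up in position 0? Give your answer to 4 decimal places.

0.4736

Let h(s) be the probability of absorption at position 0 starting from transient state s. Then h(position 0) = 1 and h(position 4) = 0. By first-step analysis:
h(position 1) = 0.2·1 + 0.16·h(position 1) + 0.2·h(position 2) + 0.28·h(position 3) + 0.16·0
h(position 2) = 0.08·1 + 0.24·h(position 1) + 0.28·h(position 2) + 0.16·h(position 3) + 0.24·0
h(position 3) = 0.16·1 + 0.24·h(position 1) + 0.12·h(position 2) + 0.32·h(position 3) + 0.16·0
Solving: h(position 1) = 0.4861, h(position 2) = 0.3784, h(position 3) = 0.4736.
Starting from position 3, the probability is 0.4736.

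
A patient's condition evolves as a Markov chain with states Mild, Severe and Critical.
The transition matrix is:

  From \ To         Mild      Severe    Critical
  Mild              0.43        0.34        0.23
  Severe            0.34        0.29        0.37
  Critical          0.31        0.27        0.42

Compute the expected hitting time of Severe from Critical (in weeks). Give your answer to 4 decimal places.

Let t(s) be the expected number of weeks to first reach Severe from state s, with t(Severe) = 0. Conditioning on the first week:
t(Mild) = 1 + 0.43·t(Mild) + 0.23·t(Critical)
t(Critical) = 1 + 0.31·t(Mild) + 0.42·t(Critical)
Solving: t(Mild) = 3.1238, t(Critical) = 3.3938.
Expected weeks from Critical to Severe: 3.3938.

3.3938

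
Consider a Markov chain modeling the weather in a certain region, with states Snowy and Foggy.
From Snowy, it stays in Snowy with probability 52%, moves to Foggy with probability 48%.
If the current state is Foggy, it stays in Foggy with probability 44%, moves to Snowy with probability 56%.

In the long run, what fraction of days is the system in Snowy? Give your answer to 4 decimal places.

Let the stationary distribution be π with π = πP and π_1 + π_2 = 1.
π_1 = 0.52·π_1 + 0.56·π_2
Solving with the normalization constraint gives π = (0.5385, 0.4615).
So the stationary probability of Snowy is 0.5385.

0.5385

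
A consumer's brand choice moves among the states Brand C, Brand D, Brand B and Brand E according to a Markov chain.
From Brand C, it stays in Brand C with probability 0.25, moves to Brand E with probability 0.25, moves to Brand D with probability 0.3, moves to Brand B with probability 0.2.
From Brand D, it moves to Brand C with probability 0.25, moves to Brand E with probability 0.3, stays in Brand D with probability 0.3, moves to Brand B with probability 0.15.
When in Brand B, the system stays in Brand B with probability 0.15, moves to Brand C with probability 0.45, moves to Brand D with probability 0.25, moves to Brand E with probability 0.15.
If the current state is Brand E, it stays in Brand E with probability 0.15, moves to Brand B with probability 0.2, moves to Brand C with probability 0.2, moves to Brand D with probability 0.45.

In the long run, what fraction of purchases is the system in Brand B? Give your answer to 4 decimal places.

Let the stationary distribution be π with π = πP and π_1 + π_2 + π_3 + π_4 = 1.
π_1 = 0.25·π_1 + 0.25·π_2 + 0.45·π_3 + 0.2·π_4
π_2 = 0.3·π_1 + 0.3·π_2 + 0.25·π_3 + 0.45·π_4
π_3 = 0.2·π_1 + 0.15·π_2 + 0.15·π_3 + 0.2·π_4
Solving with the normalization constraint gives π = (0.2737, 0.3252, 0.1750, 0.2261).
So the stationary probability of Brand B is 0.1750.

0.1750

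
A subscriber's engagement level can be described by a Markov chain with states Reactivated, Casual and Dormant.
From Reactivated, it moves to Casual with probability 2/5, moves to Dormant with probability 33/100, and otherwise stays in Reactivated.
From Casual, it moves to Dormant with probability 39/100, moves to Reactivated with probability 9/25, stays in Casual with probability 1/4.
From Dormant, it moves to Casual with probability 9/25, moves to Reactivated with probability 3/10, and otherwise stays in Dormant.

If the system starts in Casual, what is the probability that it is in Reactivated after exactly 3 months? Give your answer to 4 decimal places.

Propagate the distribution vector 3 months from Casual.
After 0 months: (0.0000, 1.0000, 0.0000)
After 1 month: (0.3600, 0.2500, 0.3900)
After 2 months: (0.3042, 0.3469, 0.3489)
After 3 months: (0.3117, 0.3340, 0.3543)
P(in Reactivated after 3 months) = 0.3117

0.3117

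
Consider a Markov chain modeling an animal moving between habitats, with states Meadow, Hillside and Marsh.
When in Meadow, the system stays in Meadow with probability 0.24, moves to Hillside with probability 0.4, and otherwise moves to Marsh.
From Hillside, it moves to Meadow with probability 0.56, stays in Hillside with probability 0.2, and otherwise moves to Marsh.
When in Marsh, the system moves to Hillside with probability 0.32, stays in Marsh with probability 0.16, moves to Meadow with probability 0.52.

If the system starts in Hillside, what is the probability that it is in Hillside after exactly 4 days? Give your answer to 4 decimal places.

0.3173

Propagate the distribution vector 4 days from Hillside.
After 0 days: (0.0000, 1.0000, 0.0000)
After 1 day: (0.5600, 0.2000, 0.2400)
After 2 days: (0.3712, 0.3408, 0.2880)
After 3 days: (0.4297, 0.3088, 0.2615)
After 4 days: (0.4120, 0.3173, 0.2706)
P(in Hillside after 4 days) = 0.3173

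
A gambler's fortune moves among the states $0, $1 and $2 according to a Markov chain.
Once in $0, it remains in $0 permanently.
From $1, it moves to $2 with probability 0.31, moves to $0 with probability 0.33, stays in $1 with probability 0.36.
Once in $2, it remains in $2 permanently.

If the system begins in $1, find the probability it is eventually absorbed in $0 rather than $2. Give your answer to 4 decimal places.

0.5156

Let h(s) be the probability of absorption at $0 starting from transient state s. Then h($0) = 1 and h($2) = 0. By first-step analysis:
h($1) = 0.33·1 + 0.36·h($1) + 0.31·0
Solving: h($1) = 0.5156.
Starting from $1, the probability is 0.5156.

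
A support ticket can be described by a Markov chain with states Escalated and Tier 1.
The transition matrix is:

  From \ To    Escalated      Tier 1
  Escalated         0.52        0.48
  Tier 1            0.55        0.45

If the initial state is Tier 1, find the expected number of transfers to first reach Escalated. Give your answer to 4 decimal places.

Let t(s) be the expected number of transfers to first reach Escalated from state s, with t(Escalated) = 0. Conditioning on the first transfer:
t(Tier 1) = 1 + 0.45·t(Tier 1)
Solving: t(Tier 1) = 1.8182.
Expected transfers from Tier 1 to Escalated: 1.8182.

1.8182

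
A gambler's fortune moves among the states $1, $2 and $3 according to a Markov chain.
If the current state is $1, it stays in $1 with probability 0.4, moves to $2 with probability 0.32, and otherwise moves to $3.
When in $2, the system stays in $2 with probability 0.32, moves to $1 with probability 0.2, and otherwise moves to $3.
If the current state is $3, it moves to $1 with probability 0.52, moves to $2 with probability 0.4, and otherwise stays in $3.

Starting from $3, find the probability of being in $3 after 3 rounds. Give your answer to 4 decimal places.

Propagate the distribution vector 3 rounds from $3.
After 0 rounds: (0.0000, 0.0000, 1.0000)
After 1 round: (0.5200, 0.4000, 0.0800)
After 2 rounds: (0.3296, 0.3264, 0.3440)
After 3 rounds: (0.3760, 0.3475, 0.2765)
P(in $3 after 3 rounds) = 0.2765

0.2765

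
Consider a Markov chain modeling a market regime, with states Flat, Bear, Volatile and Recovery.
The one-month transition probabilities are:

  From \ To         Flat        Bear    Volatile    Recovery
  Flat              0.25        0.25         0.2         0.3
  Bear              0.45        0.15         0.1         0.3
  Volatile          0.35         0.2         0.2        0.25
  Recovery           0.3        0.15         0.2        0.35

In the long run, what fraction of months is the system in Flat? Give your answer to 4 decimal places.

0.3216

Let the stationary distribution be π with π = πP and π_1 + π_2 + π_3 + π_4 = 1.
π_1 = 0.25·π_1 + 0.45·π_2 + 0.35·π_3 + 0.3·π_4
π_2 = 0.25·π_1 + 0.15·π_2 + 0.2·π_3 + 0.15·π_4
π_3 = 0.2·π_1 + 0.1·π_2 + 0.2·π_3 + 0.2·π_4
Solving with the normalization constraint gives π = (0.3216, 0.1912, 0.1809, 0.3063).
So the stationary probability of Flat is 0.3216.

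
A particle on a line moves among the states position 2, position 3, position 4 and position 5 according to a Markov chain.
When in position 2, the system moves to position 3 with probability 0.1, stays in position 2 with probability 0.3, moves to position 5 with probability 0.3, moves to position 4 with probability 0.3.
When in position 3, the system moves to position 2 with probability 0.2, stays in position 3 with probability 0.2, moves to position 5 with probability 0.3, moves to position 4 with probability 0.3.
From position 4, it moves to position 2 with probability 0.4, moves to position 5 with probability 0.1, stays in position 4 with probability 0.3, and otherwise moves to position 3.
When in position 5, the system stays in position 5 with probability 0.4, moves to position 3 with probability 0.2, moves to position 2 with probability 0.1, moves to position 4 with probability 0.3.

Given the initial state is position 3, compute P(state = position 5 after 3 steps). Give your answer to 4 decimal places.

Propagate the distribution vector 3 steps from position 3.
After 0 steps: (0.0000, 1.0000, 0.0000, 0.0000)
After 1 step: (0.2000, 0.2000, 0.3000, 0.3000)
After 2 steps: (0.2500, 0.1800, 0.3000, 0.2700)
After 3 steps: (0.2580, 0.1750, 0.3000, 0.2670)
P(in position 5 after 3 steps) = 0.2670

0.2670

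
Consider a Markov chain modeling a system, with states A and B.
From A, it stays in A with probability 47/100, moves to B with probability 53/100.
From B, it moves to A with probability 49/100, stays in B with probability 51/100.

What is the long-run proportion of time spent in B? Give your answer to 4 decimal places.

0.5196

Let the stationary distribution be π with π = πP and π_1 + π_2 = 1.
π_1 = 0.47·π_1 + 0.49·π_2
Solving with the normalization constraint gives π = (0.4804, 0.5196).
So the stationary probability of B is 0.5196.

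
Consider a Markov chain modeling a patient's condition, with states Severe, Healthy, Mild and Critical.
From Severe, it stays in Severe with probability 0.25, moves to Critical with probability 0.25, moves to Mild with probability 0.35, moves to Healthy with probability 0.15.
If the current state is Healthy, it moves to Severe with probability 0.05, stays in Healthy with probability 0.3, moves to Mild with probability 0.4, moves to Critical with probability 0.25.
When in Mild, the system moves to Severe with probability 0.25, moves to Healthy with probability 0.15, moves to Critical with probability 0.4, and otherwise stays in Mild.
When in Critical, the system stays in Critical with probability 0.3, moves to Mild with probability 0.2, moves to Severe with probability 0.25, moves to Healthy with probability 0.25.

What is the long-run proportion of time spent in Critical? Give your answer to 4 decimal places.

0.3064

Let the stationary distribution be π with π = πP and π_1 + π_2 + π_3 + π_4 = 1.
π_1 = 0.25·π_1 + 0.05·π_2 + 0.25·π_3 + 0.25·π_4
π_2 = 0.15·π_1 + 0.3·π_2 + 0.15·π_3 + 0.25·π_4
π_3 = 0.35·π_1 + 0.4·π_2 + 0.2·π_3 + 0.2·π_4
Solving with the normalization constraint gives π = (0.2075, 0.2125, 0.2736, 0.3064).
So the stationary probability of Critical is 0.3064.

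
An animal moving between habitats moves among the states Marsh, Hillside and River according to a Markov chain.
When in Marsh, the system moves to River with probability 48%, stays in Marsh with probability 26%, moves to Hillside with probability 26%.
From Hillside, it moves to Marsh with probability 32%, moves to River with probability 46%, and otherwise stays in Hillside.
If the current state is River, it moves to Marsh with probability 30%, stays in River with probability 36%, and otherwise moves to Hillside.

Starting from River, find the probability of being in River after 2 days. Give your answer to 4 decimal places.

0.4300

Sum over the intermediate state after 1 day:
P = P(River→Marsh)·P(Marsh→River) + P(River→Hillside)·P(Hillside→River) + P(River→River)·P(River→River)
  = 0.3×0.48 + 0.34×0.46 + 0.36×0.36
  = 0.1440 + 0.1564 + 0.1296 = 0.4300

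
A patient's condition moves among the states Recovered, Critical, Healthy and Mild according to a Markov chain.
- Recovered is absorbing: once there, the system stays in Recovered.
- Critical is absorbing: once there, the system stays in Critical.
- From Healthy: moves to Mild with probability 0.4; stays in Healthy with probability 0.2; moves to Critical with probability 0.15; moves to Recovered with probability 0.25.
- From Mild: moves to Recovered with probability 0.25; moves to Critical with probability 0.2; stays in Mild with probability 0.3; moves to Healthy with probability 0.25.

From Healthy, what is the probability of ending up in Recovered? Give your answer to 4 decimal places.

Let h(s) be the probability of absorption at Recovered starting from transient state s. Then h(Recovered) = 1 and h(Critical) = 0. By first-step analysis:
h(Healthy) = 0.25·1 + 0.15·0 + 0.2·h(Healthy) + 0.4·h(Mild)
h(Mild) = 0.25·1 + 0.2·0 + 0.25·h(Healthy) + 0.3·h(Mild)
Solving: h(Healthy) = 0.5978, h(Mild) = 0.5707.
Starting from Healthy, the probability is 0.5978.

0.5978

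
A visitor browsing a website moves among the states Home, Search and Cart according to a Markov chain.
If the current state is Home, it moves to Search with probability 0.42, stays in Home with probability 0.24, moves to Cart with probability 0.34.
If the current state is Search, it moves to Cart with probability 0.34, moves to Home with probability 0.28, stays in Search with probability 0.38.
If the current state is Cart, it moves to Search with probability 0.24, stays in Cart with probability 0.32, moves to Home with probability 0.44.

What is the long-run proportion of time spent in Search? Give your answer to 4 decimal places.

Let the stationary distribution be π with π = πP and π_1 + π_2 + π_3 = 1.
π_1 = 0.24·π_1 + 0.28·π_2 + 0.44·π_3
π_2 = 0.42·π_1 + 0.38·π_2 + 0.24·π_3
Solving with the normalization constraint gives π = (0.3205, 0.3462, 0.3333).
So the stationary probability of Search is 0.3462.

0.3462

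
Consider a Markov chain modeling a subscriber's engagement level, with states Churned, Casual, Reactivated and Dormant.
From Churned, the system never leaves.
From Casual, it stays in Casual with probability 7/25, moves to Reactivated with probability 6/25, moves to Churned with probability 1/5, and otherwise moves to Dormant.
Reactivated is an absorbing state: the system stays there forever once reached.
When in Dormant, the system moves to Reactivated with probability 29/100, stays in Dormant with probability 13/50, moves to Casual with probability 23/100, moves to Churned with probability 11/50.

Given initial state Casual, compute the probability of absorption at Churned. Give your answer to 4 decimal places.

0.4475

Let h(s) be the probability of absorption at Churned starting from transient state s. Then h(Churned) = 1 and h(Reactivated) = 0. By first-step analysis:
h(Casual) = 0.2·1 + 0.28·h(Casual) + 0.24·0 + 0.28·h(Dormant)
h(Dormant) = 0.22·1 + 0.23·h(Casual) + 0.29·0 + 0.26·h(Dormant)
Solving: h(Casual) = 0.4475, h(Dormant) = 0.4364.
Starting from Casual, the probability is 0.4475.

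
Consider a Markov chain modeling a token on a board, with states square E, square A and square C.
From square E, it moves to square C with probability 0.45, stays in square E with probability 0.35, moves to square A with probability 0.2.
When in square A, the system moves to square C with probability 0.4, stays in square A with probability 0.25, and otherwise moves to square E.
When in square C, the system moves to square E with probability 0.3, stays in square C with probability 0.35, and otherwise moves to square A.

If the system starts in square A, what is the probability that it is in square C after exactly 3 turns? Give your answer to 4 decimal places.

0.3966

Propagate the distribution vector 3 turns from square A.
After 0 turns: (0.0000, 1.0000, 0.0000)
After 1 turn: (0.3500, 0.2500, 0.4000)
After 2 turns: (0.3300, 0.2725, 0.3975)
After 3 turns: (0.3301, 0.2733, 0.3966)
P(in square C after 3 turns) = 0.3966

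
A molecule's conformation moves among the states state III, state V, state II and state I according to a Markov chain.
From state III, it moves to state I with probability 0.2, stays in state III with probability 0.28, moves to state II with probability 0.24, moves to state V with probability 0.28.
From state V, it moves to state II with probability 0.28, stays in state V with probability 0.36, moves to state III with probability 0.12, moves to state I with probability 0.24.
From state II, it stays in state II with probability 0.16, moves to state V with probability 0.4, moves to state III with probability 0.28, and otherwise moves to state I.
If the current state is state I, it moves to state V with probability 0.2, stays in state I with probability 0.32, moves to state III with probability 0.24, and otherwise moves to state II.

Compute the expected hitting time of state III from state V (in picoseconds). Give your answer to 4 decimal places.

5.3358

Let t(s) be the expected number of picoseconds to first reach state III from state s, with t(state III) = 0. Conditioning on the first picosecond:
t(state V) = 1 + 0.36·t(state V) + 0.28·t(state II) + 0.24·t(state I)
t(state II) = 1 + 0.4·t(state V) + 0.16·t(state II) + 0.16·t(state I)
t(state I) = 1 + 0.2·t(state V) + 0.24·t(state II) + 0.32·t(state I)
Solving: t(state V) = 5.3358, t(state II) = 4.6210, t(state I) = 4.6709.
Expected picoseconds from state V to state III: 5.3358.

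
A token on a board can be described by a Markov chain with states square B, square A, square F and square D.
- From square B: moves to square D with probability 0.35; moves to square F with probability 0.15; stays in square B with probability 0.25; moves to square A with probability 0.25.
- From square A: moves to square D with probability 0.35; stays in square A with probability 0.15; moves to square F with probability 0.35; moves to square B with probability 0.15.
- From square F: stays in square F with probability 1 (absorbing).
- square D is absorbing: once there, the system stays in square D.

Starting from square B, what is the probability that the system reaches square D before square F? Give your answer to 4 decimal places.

0.6417

Let h(s) be the probability of absorption at square D starting from transient state s. Then h(square D) = 1 and h(square F) = 0. By first-step analysis:
h(square B) = 0.25·h(square B) + 0.25·h(square A) + 0.15·0 + 0.35·1
h(square A) = 0.15·h(square B) + 0.15·h(square A) + 0.35·0 + 0.35·1
Solving: h(square B) = 0.6417, h(square A) = 0.5250.
Starting from square B, the probability is 0.6417.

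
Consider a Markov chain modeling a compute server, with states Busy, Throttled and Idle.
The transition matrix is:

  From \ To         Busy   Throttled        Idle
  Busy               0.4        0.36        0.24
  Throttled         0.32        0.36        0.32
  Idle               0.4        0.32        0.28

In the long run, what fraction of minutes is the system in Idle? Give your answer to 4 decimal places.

Let the stationary distribution be π with π = πP and π_1 + π_2 + π_3 = 1.
π_1 = 0.4·π_1 + 0.32·π_2 + 0.4·π_3
π_2 = 0.36·π_1 + 0.36·π_2 + 0.32·π_3
Solving with the normalization constraint gives π = (0.3721, 0.3488, 0.2791).
So the stationary probability of Idle is 0.2791.

0.2791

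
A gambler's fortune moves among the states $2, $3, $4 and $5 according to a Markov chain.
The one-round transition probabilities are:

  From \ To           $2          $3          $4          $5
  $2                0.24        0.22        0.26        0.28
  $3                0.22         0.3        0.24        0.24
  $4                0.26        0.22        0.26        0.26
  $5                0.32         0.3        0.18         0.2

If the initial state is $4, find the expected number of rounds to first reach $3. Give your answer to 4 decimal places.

Let t(s) be the expected number of rounds to first reach $3 from state s, with t($3) = 0. Conditioning on the first round:
t($2) = 1 + 0.24·t($2) + 0.26·t($4) + 0.28·t($5)
t($4) = 1 + 0.26·t($2) + 0.26·t($4) + 0.26·t($5)
t($5) = 1 + 0.32·t($2) + 0.18·t($4) + 0.2·t($5)
Solving: t($2) = 4.1600, t($4) = 4.1662, t($5) = 3.8514.
Expected rounds from $4 to $3: 4.1662.

4.1662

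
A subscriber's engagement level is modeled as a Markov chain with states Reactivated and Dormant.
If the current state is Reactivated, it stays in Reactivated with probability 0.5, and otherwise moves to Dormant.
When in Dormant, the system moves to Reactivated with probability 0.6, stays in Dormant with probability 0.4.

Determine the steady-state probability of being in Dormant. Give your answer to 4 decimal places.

0.4545

Let the stationary distribution be π with π = πP and π_1 + π_2 = 1.
π_1 = 0.5·π_1 + 0.6·π_2
Solving with the normalization constraint gives π = (0.5455, 0.4545).
So the stationary probability of Dormant is 0.4545.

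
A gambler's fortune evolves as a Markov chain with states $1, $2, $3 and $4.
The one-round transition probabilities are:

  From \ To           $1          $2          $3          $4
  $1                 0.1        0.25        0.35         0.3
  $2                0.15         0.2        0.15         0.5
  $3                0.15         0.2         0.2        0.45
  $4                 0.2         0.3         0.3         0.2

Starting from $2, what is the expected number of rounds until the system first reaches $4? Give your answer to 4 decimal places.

Let t(s) be the expected number of rounds to first reach $4 from state s, with t($4) = 0. Conditioning on the first round:
t($1) = 1 + 0.1·t($1) + 0.25·t($2) + 0.35·t($3)
t($2) = 1 + 0.15·t($1) + 0.2·t($2) + 0.15·t($3)
t($3) = 1 + 0.15·t($1) + 0.2·t($2) + 0.2·t($3)
Solving: t($1) = 2.5983, t($2) = 2.1644, t($3) = 2.2783.
Expected rounds from $2 to $4: 2.1644.

2.1644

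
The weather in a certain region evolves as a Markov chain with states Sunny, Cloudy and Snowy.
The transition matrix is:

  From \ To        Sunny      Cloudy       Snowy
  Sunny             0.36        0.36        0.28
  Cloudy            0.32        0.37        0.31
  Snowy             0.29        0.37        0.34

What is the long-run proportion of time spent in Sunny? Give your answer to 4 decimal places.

0.3237

Let the stationary distribution be π with π = πP and π_1 + π_2 + π_3 = 1.
π_1 = 0.36·π_1 + 0.32·π_2 + 0.29·π_3
π_2 = 0.36·π_1 + 0.37·π_2 + 0.37·π_3
Solving with the normalization constraint gives π = (0.3237, 0.3668, 0.3096).
So the stationary probability of Sunny is 0.3237.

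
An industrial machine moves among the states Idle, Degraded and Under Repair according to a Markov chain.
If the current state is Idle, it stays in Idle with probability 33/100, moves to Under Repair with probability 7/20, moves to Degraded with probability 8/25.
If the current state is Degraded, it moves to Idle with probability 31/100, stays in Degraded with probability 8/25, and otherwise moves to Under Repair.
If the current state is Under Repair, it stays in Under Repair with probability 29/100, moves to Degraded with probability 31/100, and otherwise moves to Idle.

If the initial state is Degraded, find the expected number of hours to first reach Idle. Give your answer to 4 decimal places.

2.9340

Let t(s) be the expected number of hours to first reach Idle from state s, with t(Idle) = 0. Conditioning on the first hour:
t(Degraded) = 1 + 0.32·t(Degraded) + 0.37·t(Under Repair)
t(Under Repair) = 1 + 0.31·t(Degraded) + 0.29·t(Under Repair)
Solving: t(Degraded) = 2.9340, t(Under Repair) = 2.6895.
Expected hours from Degraded to Idle: 2.9340.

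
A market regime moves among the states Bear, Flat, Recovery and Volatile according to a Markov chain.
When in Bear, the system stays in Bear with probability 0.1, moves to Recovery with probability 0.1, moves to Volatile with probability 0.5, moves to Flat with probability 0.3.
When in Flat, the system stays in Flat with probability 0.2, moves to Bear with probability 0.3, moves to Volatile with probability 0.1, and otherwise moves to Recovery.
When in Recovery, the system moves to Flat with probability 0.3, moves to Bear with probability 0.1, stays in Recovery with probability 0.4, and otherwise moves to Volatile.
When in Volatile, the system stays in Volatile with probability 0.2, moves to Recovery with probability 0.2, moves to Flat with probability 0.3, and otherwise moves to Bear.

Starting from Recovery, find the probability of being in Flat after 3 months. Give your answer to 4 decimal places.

Propagate the distribution vector 3 months from Recovery.
After 0 months: (0.0000, 0.0000, 1.0000, 0.0000)
After 1 month: (0.1000, 0.3000, 0.4000, 0.2000)
After 2 months: (0.2000, 0.2700, 0.3300, 0.2000)
After 3 months: (0.1940, 0.2730, 0.3000, 0.2330)
P(in Flat after 3 months) = 0.2730

0.2730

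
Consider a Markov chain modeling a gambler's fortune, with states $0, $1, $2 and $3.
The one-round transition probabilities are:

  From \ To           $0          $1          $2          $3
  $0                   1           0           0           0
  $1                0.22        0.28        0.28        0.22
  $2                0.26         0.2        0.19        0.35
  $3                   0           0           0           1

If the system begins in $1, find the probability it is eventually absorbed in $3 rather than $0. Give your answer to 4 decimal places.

0.5239

Let h(s) be the probability of absorption at $3 starting from transient state s. Then h($3) = 1 and h($0) = 0. By first-step analysis:
h($1) = 0.22·0 + 0.28·h($1) + 0.28·h($2) + 0.22·1
h($2) = 0.26·0 + 0.2·h($1) + 0.19·h($2) + 0.35·1
Solving: h($1) = 0.5239, h($2) = 0.5615.
Starting from $1, the probability is 0.5239.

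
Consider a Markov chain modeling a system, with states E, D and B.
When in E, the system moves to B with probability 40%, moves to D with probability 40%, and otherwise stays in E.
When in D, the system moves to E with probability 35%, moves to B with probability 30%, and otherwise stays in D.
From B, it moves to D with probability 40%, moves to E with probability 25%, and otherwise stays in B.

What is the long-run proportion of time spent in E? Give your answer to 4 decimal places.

Let the stationary distribution be π with π = πP and π_1 + π_2 + π_3 = 1.
π_1 = 0.2·π_1 + 0.35·π_2 + 0.25·π_3
π_2 = 0.4·π_1 + 0.35·π_2 + 0.4·π_3
Solving with the normalization constraint gives π = (0.2744, 0.3810, 0.3447).
So the stationary probability of E is 0.2744.

0.2744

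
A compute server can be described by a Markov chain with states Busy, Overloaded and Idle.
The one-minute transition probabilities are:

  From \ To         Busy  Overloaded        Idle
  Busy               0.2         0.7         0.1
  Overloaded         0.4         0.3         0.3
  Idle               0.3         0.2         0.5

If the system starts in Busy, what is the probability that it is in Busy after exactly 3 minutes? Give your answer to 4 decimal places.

0.3020

Propagate the distribution vector 3 minutes from Busy.
After 0 minutes: (1.0000, 0.0000, 0.0000)
After 1 minute: (0.2000, 0.7000, 0.1000)
After 2 minutes: (0.3500, 0.3700, 0.2800)
After 3 minutes: (0.3020, 0.4120, 0.2860)
P(in Busy after 3 minutes) = 0.3020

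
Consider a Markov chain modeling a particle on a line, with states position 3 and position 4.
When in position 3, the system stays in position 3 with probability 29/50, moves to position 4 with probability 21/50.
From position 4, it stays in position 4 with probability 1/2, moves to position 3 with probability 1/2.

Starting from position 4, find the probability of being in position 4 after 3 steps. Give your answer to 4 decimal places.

Propagate the distribution vector 3 steps from position 4.
After 0 steps: (0.0000, 1.0000)
After 1 step: (0.5000, 0.5000)
After 2 steps: (0.5400, 0.4600)
After 3 steps: (0.5432, 0.4568)
P(in position 4 after 3 steps) = 0.4568

0.4568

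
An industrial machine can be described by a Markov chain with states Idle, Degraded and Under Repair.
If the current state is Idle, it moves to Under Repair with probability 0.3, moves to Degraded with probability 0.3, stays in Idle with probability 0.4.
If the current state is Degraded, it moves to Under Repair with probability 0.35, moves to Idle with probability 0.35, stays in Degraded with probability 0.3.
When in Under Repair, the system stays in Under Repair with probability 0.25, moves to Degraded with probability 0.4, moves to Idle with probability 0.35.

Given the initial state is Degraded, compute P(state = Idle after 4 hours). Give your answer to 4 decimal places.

Propagate the distribution vector 4 hours from Degraded.
After 0 hours: (0.0000, 1.0000, 0.0000)
After 1 hour: (0.3500, 0.3000, 0.3500)
After 2 hours: (0.3675, 0.3350, 0.2975)
After 3 hours: (0.3684, 0.3298, 0.3019)
After 4 hours: (0.3684, 0.3302, 0.3014)
P(in Idle after 4 hours) = 0.3684

0.3684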